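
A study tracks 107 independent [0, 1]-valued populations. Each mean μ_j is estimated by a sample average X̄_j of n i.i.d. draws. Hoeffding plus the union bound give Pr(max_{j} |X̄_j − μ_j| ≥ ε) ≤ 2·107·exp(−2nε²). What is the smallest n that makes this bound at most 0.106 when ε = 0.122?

256

Need 2·107·exp(−2nε²) ≤ 0.106, i.e. exp(−2nε²) ≤ 0.106/214.
So 2nε² ≥ ln(214/0.106) = 7.610292.
Hence n ≥ 7.610292/(2·0.122²) = 255.653.
The smallest integer n is 256.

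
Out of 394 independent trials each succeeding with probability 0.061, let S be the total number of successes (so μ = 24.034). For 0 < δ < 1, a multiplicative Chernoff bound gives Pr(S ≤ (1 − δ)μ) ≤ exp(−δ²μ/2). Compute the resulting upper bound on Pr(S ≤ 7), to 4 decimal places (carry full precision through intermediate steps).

0.0024

Write 7 = (1 − δ)μ, so δ = 1 − 7/24.034 = 0.7087459…
Then the exponent is δ²μ/2 = (μ − 7)²/(2μ) = 6.036389.
Bound = exp(−6.036389) = 0.00239.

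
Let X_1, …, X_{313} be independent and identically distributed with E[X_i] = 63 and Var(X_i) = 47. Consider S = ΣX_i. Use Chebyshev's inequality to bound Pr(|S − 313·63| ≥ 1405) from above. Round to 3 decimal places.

0.007

Var(S) = n·Var(X_i) = 313·47 = 14711.
Chebyshev: Pr(|S − 313·63| ≥ 1405) ≤ Var(S)/1405² = 14711/1974025 = 0.0075.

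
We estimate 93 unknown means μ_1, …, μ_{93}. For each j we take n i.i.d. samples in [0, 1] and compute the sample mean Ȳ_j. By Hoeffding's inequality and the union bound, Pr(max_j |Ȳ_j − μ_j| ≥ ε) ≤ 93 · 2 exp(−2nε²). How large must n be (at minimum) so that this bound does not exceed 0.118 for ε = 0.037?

Need 2·93·exp(−2nε²) ≤ 0.118, i.e. exp(−2nε²) ≤ 0.118/186.
So 2nε² ≥ ln(186/0.118) = 7.362817.
Hence n ≥ 7.362817/(2·0.037²) = 2689.122.
The smallest integer n is 2690.

2690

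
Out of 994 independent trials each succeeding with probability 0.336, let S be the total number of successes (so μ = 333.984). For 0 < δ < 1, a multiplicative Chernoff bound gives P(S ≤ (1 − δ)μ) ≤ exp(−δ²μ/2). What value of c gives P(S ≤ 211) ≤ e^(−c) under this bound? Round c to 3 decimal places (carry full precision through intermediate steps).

Write 211 = (1 − δ)μ, so δ = 1 − 211/333.984 = 0.3682332…
Then the exponent is δ²μ/2 = (μ − 211)²/(2μ) = 22.643396.

22.643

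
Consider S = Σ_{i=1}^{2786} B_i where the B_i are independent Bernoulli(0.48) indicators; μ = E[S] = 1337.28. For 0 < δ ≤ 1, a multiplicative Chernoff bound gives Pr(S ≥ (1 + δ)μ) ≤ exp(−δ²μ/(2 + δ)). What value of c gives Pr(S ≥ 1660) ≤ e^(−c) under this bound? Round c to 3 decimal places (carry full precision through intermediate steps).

Write 1660 = (1 + δ)μ, so δ = 1660/1337.28 − 1 = 0.2413257…
Then the exponent is δ²μ/(2 + δ) = (1660 − μ)² / (μ·(2 + δ)) = 34.747571.

34.748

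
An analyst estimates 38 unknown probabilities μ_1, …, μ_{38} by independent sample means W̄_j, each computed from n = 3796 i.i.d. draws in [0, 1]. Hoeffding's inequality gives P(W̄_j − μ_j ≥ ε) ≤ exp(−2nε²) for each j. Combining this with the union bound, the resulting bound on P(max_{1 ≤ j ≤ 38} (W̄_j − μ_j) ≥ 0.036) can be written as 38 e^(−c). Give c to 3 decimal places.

Union bound over the 38 events: P(max_{1 ≤ j ≤ 38} (W̄_j − μ_j) ≥ 0.036) ≤ 38·exp(−2nε²) = 38 exp(−2·3796·0.036²).
So c = 2·3796·0.036² = 9.8392.

9.839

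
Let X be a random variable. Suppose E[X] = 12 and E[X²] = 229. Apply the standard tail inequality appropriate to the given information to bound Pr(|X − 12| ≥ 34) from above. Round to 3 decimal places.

The first two moments determine the variance, so Chebyshev's inequality is the sharpest standard bound available.
Var(X) = E[X²] − (E[X])² = 229 − 144 = 85.
Chebyshev's inequality: Pr(|X − μ| ≥ t) ≤ Var(X)/t² = 85/1156 = 0.0735.

0.074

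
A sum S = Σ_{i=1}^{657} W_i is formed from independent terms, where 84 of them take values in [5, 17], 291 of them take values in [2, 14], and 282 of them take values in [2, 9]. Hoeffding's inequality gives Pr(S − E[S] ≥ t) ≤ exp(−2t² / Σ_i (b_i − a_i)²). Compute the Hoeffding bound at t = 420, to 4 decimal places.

0.0055

Σ(b_i − a_i)² = 84·12² + 291·12² + 282·7² = 67818.
Exponent = 2·420² / 67818 = 5.20216.
Bound = exp(−5.20216) = 0.00550.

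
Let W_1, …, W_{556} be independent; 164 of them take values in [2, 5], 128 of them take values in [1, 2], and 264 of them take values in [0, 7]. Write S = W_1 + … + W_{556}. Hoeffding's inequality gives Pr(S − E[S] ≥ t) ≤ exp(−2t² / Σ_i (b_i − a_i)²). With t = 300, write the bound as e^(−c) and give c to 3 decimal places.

12.380

Σ(b_i − a_i)² = 164·3² + 128·1² + 264·7² = 14540.
c = 2t² / 14540 = 2·300² / 14540 = 12.3796.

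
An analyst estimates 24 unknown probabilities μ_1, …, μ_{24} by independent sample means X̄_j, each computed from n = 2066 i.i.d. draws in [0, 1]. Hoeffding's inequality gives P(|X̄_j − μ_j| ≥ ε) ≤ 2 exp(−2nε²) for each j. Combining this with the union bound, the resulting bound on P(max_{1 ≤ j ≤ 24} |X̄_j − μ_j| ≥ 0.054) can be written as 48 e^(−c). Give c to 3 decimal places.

12.049

Union bound over the 24 events: P(max_{1 ≤ j ≤ 24} |X̄_j − μ_j| ≥ 0.054) ≤ 24·2·exp(−2nε²) = 48 exp(−2·2066·0.054²).
So c = 2·2066·0.054² = 12.0489.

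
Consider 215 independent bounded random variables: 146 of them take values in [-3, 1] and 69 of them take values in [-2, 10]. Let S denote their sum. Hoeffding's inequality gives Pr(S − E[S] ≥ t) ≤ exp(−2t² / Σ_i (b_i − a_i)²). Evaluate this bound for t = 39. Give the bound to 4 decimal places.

Σ(b_i − a_i)² = 146·4² + 69·12² = 12272.
Exponent = 2·39² / 12272 = 0.24788.
Bound = exp(−0.24788) = 0.78045.

0.7805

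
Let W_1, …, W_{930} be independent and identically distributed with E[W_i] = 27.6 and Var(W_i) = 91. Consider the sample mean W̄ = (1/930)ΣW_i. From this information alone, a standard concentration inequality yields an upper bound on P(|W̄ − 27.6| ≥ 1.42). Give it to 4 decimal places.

0.0485

With mean and variance of each term known, Chebyshev's inequality bounds the deviation of the sum (or sample mean).
Var(W̄) = Var(W_i)/n = 91/930 = 0.097849.
Chebyshev: P(|W̄ − 27.6| ≥ 1.42) ≤ Var(W̄)/(1.42)² = 91/(930·1.42²) = 0.0485.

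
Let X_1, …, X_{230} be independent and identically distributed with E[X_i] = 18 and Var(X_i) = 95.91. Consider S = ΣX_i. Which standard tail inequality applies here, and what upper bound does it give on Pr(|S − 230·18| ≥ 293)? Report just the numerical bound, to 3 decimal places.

With mean and variance of each term known, Chebyshev's inequality bounds the deviation of the sum (or sample mean).
Var(S) = n·Var(X_i) = 230·95.91 = 22059.3.
Chebyshev: Pr(|S − 230·18| ≥ 293) ≤ Var(S)/293² = 22059.3/85849 = 0.2570.

0.257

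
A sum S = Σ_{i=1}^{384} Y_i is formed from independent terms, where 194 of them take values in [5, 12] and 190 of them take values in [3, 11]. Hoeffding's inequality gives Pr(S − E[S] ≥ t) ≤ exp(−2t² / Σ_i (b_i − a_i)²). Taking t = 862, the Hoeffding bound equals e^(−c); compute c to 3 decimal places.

68.591

Σ(b_i − a_i)² = 194·7² + 190·8² = 21666.
c = 2t² / 21666 = 2·862² / 21666 = 68.5908.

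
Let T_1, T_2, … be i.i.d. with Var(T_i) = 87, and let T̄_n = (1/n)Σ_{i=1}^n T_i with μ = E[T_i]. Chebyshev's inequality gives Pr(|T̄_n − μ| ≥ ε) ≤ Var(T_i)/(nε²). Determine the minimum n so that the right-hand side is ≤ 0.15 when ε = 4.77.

26

Require 87/(n·4.77²) ≤ 0.15, i.e. n ≥ 87/(0.15·4.77²) = 25.491.
The smallest integer n is 26.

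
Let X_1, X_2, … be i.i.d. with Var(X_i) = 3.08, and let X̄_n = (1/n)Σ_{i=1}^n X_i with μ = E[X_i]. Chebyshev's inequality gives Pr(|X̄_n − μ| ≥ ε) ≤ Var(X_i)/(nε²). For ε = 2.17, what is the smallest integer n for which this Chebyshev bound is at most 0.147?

Require 3.08/(n·2.17²) ≤ 0.147, i.e. n ≥ 3.08/(0.147·2.17²) = 4.450.
The smallest integer n is 5.

5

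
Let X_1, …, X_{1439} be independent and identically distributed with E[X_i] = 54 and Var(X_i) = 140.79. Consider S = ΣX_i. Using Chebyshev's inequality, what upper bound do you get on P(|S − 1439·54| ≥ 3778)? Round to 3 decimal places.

Var(S) = n·Var(X_i) = 1439·140.79 = 202596.81.
Chebyshev: P(|S − 1439·54| ≥ 3778) ≤ Var(S)/3778² = 202596.81/14273284 = 0.0142.

0.014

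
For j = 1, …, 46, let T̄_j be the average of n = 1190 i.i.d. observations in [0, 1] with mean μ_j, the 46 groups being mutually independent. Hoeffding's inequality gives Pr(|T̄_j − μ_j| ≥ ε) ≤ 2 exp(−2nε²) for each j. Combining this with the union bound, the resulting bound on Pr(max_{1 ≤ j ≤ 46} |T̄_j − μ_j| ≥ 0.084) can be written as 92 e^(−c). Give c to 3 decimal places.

Union bound over the 46 events: Pr(max_{1 ≤ j ≤ 46} |T̄_j − μ_j| ≥ 0.084) ≤ 46·2·exp(−2nε²) = 92 exp(−2·1190·0.084²).
So c = 2·1190·0.084² = 16.7933.

16.793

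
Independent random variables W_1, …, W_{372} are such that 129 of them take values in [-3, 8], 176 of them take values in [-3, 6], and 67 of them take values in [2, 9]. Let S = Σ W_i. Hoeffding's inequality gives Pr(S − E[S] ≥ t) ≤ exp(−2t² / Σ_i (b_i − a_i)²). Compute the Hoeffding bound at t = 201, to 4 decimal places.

Σ(b_i − a_i)² = 129·11² + 176·9² + 67·7² = 33148.
Exponent = 2·201² / 33148 = 2.43761.
Bound = exp(−2.43761) = 0.08737.

0.0874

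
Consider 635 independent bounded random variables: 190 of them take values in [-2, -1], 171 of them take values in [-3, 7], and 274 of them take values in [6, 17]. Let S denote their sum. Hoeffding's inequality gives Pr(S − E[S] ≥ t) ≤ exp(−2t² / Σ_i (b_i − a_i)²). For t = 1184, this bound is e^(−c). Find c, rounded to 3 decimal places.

Σ(b_i − a_i)² = 190·1² + 171·10² + 274·11² = 50444.
c = 2t² / 50444 = 2·1184² / 50444 = 55.5807.

55.581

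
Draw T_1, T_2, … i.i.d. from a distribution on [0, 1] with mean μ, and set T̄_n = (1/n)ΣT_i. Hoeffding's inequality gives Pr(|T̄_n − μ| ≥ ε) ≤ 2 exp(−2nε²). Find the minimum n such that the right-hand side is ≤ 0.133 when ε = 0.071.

Require 2·exp(−2nε²) ≤ 0.133, i.e. 2nε² ≥ ln(2/0.133) = 2.710553.
So n ≥ 2.710553 / (2·0.071²) = 268.851.
The smallest integer n is 269.

269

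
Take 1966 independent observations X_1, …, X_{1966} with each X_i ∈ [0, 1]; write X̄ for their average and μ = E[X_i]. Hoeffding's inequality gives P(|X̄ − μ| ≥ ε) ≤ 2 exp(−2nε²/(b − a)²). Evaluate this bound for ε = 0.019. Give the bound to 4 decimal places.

0.4837

Exponent: 2nε²/(b − a)² = 2·1966·0.019² / 1² = 1.41945.
Bound = 2·exp(−1.41945) = 0.48369.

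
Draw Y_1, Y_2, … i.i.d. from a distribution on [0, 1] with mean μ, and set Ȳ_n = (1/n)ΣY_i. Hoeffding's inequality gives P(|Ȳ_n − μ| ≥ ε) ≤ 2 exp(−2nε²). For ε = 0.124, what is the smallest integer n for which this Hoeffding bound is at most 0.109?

95

Require 2·exp(−2nε²) ≤ 0.109, i.e. 2nε² ≥ ln(2/0.109) = 2.909555.
So n ≥ 2.909555 / (2·0.124²) = 94.614.
The smallest integer n is 95.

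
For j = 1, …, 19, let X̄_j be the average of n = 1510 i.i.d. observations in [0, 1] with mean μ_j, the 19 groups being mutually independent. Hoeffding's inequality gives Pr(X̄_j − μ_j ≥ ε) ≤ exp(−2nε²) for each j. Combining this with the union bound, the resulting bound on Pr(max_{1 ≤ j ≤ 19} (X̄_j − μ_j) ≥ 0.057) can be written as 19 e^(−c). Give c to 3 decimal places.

9.812

Union bound over the 19 events: Pr(max_{1 ≤ j ≤ 19} (X̄_j − μ_j) ≥ 0.057) ≤ 19·exp(−2nε²) = 19 exp(−2·1510·0.057²).
So c = 2·1510·0.057² = 9.8120.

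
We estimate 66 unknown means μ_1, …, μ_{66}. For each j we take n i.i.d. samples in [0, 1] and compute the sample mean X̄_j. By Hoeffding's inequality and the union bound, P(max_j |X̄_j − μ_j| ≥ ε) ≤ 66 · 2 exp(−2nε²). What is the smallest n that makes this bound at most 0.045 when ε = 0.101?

Need 2·66·exp(−2nε²) ≤ 0.045, i.e. exp(−2nε²) ≤ 0.045/132.
So 2nε² ≥ ln(132/0.045) = 7.983895.
Hence n ≥ 7.983895/(2·0.101²) = 391.329.
The smallest integer n is 392.

392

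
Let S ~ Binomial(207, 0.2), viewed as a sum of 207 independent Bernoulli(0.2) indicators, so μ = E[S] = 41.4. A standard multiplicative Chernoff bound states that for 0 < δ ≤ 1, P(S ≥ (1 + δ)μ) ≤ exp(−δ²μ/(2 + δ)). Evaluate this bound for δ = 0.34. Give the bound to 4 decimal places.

0.1294

Exponent = δ²μ/(2 + δ) = 0.34²·41.4/2.34 = 2.0452.
Bound = exp(−2.0452) = 0.12935.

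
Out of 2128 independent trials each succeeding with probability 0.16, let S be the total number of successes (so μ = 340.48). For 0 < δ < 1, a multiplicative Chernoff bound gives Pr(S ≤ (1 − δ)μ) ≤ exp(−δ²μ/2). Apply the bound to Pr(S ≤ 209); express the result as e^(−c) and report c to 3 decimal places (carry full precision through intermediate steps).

25.386

Write 209 = (1 − δ)μ, so δ = 1 − 209/340.48 = 0.3861607…
Then the exponent is δ²μ/2 = (μ − 209)²/(2μ) = 25.386205.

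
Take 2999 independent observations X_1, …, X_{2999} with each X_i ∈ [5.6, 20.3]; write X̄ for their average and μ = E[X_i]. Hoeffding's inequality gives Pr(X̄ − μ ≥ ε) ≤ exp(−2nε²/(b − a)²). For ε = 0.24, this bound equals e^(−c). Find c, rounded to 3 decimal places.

c = 2nε²/(b − a)² = 2·2999·0.24² / 14.7² = 1.5988.

1.599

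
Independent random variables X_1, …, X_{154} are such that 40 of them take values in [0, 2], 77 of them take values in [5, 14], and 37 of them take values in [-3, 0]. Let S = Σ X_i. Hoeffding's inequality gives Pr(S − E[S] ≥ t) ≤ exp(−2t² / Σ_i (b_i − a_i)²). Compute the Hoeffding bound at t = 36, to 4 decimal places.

0.6804

Σ(b_i − a_i)² = 40·2² + 77·9² + 37·3² = 6730.
Exponent = 2·36² / 6730 = 0.38514.
Bound = exp(−0.38514) = 0.68035.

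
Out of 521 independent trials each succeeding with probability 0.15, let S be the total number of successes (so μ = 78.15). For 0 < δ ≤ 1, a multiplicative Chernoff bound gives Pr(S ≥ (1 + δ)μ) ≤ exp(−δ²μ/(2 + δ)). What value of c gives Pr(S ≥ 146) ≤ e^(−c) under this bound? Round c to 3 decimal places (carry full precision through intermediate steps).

20.538

Write 146 = (1 + δ)μ, so δ = 146/78.15 − 1 = 0.8682022…
Then the exponent is δ²μ/(2 + δ) = (146 − μ)² / (μ·(2 + δ)) = 20.538133.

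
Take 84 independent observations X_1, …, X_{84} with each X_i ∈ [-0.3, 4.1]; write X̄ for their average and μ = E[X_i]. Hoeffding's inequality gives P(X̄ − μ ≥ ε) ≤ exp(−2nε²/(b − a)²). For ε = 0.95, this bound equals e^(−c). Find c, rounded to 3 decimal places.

c = 2nε²/(b − a)² = 2·84·0.95² / 4.4² = 7.8316.

7.832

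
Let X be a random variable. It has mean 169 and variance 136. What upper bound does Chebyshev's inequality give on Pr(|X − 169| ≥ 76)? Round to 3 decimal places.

Chebyshev: Pr(|X − μ| ≥ t) ≤ Var(X)/t².
Bound = 136 / 5776 = 0.0235.

0.024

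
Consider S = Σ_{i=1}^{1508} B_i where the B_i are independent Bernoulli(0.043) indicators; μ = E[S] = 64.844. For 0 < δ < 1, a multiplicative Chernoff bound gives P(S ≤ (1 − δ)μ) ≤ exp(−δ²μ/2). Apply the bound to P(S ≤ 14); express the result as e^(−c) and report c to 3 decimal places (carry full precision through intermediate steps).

19.933

Write 14 = (1 − δ)μ, so δ = 1 − 14/64.844 = 0.7840972…
Then the exponent is δ²μ/2 = (μ − 14)²/(2μ) = 19.933319.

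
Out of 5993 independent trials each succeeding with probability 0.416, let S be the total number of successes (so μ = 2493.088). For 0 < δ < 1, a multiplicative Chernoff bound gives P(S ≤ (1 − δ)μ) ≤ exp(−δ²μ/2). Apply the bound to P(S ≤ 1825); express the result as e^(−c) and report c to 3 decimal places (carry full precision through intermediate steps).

Write 1825 = (1 − δ)μ, so δ = 1 − 1825/2493.088 = 0.2679761…
Then the exponent is δ²μ/2 = (μ − 1825)²/(2μ) = 89.515808.

89.516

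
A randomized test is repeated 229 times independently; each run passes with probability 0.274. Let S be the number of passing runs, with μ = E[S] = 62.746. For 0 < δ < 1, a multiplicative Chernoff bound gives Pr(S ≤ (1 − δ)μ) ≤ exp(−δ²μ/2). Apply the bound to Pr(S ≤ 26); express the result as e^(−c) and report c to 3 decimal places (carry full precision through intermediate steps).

10.760

Write 26 = (1 − δ)μ, so δ = 1 − 26/62.746 = 0.585631…
Then the exponent is δ²μ/2 = (μ − 26)²/(2μ) = 10.759798.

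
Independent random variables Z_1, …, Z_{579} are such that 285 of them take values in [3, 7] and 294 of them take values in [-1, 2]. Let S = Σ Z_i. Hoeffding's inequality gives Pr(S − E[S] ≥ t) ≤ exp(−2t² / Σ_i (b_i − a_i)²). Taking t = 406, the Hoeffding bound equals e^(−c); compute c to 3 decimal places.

45.750

Σ(b_i − a_i)² = 285·4² + 294·3² = 7206.
c = 2t² / 7206 = 2·406² / 7206 = 45.7497.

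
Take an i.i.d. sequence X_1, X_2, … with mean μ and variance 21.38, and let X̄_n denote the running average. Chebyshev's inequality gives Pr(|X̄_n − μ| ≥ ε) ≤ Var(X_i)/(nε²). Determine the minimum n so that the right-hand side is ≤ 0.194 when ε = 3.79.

Require 21.38/(n·3.79²) ≤ 0.194, i.e. n ≥ 21.38/(0.194·3.79²) = 7.672.
The smallest integer n is 8.

8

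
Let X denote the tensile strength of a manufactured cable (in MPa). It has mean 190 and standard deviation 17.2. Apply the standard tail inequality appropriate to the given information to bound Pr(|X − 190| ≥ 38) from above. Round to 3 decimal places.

Mean and variance are known, so Chebyshev's inequality applies.
Chebyshev: Pr(|X − μ| ≥ t) ≤ Var(X)/t².
Var(X) = σ² = 17.2² = 295.84.
Bound = 295.84 / 1444 = 0.2049.

0.205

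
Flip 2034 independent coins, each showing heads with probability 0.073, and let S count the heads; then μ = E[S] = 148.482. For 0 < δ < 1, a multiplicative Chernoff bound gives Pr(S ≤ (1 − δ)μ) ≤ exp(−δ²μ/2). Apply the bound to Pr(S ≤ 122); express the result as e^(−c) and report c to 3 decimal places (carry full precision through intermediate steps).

2.362

Write 122 = (1 − δ)μ, so δ = 1 − 122/148.482 = 0.1783516…
Then the exponent is δ²μ/2 = (μ − 122)²/(2μ) = 2.361553.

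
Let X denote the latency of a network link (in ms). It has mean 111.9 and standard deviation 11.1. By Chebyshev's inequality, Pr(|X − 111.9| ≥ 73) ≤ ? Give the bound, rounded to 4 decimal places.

Chebyshev: Pr(|X − μ| ≥ t) ≤ Var(X)/t².
Var(X) = σ² = 11.1² = 123.21.
Bound = 123.21 / 5329 = 0.0231.

0.0231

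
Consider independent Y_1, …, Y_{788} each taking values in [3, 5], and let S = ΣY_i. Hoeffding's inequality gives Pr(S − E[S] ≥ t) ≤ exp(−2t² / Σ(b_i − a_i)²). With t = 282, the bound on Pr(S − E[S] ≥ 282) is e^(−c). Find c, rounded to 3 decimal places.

Σ(b_i − a_i)² = 788·(2)² = 3152.
c = 2t²/3152 = 2·282²/3152 = 50.4594.

50.459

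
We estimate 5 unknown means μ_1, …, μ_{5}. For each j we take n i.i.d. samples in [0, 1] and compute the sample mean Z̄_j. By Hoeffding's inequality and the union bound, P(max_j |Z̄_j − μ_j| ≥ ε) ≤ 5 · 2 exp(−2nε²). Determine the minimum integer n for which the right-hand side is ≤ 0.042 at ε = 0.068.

592

Need 2·5·exp(−2nε²) ≤ 0.042, i.e. exp(−2nε²) ≤ 0.042/10.
So 2nε² ≥ ln(10/0.042) = 5.472671.
Hence n ≥ 5.472671/(2·0.068²) = 591.768.
The smallest integer n is 592.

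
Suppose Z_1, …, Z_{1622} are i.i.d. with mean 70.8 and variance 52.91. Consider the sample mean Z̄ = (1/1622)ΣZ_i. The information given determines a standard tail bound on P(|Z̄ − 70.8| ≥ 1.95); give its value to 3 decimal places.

With mean and variance of each term known, Chebyshev's inequality bounds the deviation of the sum (or sample mean).
Var(Z̄) = Var(Z_i)/n = 52.91/1622 = 0.03262.
Chebyshev: P(|Z̄ − 70.8| ≥ 1.95) ≤ Var(Z̄)/(1.95)² = 52.91/(1622·1.95²) = 0.0086.

0.009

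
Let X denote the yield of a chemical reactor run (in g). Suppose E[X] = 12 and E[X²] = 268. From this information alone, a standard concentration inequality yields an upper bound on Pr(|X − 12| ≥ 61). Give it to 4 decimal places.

0.0333

The first two moments determine the variance, so Chebyshev's inequality is the sharpest standard bound available.
Var(X) = E[X²] − (E[X])² = 268 − 144 = 124.
Chebyshev's inequality: Pr(|X − μ| ≥ t) ≤ Var(X)/t² = 124/3721 = 0.0333.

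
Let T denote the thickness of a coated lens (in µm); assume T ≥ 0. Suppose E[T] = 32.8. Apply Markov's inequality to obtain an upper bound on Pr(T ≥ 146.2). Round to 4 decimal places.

Markov's inequality: for a non-negative random variable, Pr(T ≥ a) ≤ E[T]/a.
Here E[T] = 32.8 and a = 146.2, so the bound is 32.8/146.2 = 0.2244.

0.2244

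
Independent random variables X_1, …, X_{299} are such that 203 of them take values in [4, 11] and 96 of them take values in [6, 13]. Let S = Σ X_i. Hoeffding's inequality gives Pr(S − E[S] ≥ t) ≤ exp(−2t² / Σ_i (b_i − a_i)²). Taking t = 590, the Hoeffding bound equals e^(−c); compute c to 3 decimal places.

47.519

Σ(b_i − a_i)² = 203·7² + 96·7² = 14651.
c = 2t² / 14651 = 2·590² / 14651 = 47.5189.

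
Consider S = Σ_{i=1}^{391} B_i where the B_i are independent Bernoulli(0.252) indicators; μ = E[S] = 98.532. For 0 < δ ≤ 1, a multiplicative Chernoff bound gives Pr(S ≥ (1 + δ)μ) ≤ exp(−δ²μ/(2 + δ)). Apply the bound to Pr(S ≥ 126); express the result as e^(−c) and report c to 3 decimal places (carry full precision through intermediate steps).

3.360

Write 126 = (1 + δ)μ, so δ = 126/98.532 − 1 = 0.2787724…
Then the exponent is δ²μ/(2 + δ) = (126 − μ)² / (μ·(2 + δ)) = 3.360283.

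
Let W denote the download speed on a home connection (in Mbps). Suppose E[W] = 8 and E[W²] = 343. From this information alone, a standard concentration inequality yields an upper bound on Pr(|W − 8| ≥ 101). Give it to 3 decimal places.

0.027

The first two moments determine the variance, so Chebyshev's inequality is the sharpest standard bound available.
Var(W) = E[W²] − (E[W])² = 343 − 64 = 279.
Chebyshev's inequality: Pr(|W − μ| ≥ t) ≤ Var(W)/t² = 279/10201 = 0.0274.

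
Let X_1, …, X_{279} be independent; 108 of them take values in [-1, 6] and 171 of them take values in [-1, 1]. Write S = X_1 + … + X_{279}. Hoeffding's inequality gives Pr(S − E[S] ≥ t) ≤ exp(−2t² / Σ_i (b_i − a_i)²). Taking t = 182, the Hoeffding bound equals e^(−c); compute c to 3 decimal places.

11.086

Σ(b_i − a_i)² = 108·7² + 171·2² = 5976.
c = 2t² / 5976 = 2·182² / 5976 = 11.0857.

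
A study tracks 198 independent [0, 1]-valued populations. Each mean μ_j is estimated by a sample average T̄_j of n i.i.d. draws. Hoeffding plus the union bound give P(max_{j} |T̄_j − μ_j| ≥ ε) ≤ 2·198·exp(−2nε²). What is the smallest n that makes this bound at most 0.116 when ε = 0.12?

283

Need 2·198·exp(−2nε²) ≤ 0.116, i.e. exp(−2nε²) ≤ 0.116/396.
So 2nε² ≥ ln(396/0.116) = 8.135579.
Hence n ≥ 8.135579/(2·0.12²) = 282.485.
The smallest integer n is 283.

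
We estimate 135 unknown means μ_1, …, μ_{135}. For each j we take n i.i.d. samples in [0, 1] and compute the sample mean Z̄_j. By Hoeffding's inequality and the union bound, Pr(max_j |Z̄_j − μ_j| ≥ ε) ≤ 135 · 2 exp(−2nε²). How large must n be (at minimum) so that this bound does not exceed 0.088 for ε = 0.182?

Need 2·135·exp(−2nε²) ≤ 0.088, i.e. exp(−2nε²) ≤ 0.088/270.
So 2nε² ≥ ln(270/0.088) = 8.028840.
Hence n ≥ 8.028840/(2·0.182²) = 121.194.
The smallest integer n is 122.

122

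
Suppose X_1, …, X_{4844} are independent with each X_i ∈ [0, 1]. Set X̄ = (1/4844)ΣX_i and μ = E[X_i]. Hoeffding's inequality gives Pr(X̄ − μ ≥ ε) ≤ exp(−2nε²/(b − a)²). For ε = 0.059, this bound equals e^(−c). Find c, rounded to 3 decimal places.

33.724

c = 2nε²/(b − a)² = 2·4844·0.059² / 1² = 33.7239.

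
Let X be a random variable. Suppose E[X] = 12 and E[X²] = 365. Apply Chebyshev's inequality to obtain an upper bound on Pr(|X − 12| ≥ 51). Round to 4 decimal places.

Var(X) = E[X²] − (E[X])² = 365 − 144 = 221.
Chebyshev's inequality: Pr(|X − μ| ≥ t) ≤ Var(X)/t² = 221/2601 = 0.0850.

0.0850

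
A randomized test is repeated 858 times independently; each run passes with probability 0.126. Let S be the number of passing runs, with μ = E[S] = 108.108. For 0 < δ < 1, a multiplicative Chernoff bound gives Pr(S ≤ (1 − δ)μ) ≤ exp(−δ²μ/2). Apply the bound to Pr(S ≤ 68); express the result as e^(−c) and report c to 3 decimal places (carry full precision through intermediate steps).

7.440

Write 68 = (1 − δ)μ, so δ = 1 − 68/108.108 = 0.3709994…
Then the exponent is δ²μ/2 = (μ − 68)²/(2μ) = 7.440021.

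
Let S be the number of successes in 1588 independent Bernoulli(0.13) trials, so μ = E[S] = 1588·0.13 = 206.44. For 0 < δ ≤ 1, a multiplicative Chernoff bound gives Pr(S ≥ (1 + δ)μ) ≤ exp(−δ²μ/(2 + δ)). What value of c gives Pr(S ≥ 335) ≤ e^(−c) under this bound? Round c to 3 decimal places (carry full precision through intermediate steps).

Write 335 = (1 + δ)μ, so δ = 335/206.44 − 1 = 0.6227475…
Then the exponent is δ²μ/(2 + δ) = (335 − μ)² / (μ·(2 + δ)) = 30.525402.

30.525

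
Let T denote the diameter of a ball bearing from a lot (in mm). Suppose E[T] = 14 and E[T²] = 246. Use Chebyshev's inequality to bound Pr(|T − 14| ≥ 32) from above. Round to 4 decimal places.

0.0488

Var(T) = E[T²] − (E[T])² = 246 − 196 = 50.
Chebyshev's inequality: Pr(|T − μ| ≥ t) ≤ Var(T)/t² = 50/1024 = 0.0488.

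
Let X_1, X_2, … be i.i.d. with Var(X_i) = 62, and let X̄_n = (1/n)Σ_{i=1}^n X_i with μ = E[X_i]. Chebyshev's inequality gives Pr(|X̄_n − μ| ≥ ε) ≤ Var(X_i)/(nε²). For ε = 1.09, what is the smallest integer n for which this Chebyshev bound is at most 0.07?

Require 62/(n·1.09²) ≤ 0.07, i.e. n ≥ 62/(0.07·1.09²) = 745.488.
The smallest integer n is 746.

746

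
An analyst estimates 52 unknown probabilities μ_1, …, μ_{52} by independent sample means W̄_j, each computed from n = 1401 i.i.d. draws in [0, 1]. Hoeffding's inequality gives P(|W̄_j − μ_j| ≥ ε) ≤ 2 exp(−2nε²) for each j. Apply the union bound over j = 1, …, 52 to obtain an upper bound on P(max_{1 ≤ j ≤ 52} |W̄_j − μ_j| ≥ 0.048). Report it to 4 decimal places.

Per-experiment Hoeffding bound: 2·exp(−2·1401·0.048²) = 2·exp(−6.45581) = 0.0031427.
Union bound over 52 events: 52·0.0031427 = 0.16342.

0.1634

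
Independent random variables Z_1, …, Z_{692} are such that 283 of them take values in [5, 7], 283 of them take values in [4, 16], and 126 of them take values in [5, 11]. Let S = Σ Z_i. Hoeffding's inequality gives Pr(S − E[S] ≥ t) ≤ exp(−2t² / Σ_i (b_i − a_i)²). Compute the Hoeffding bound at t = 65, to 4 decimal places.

0.8336

Σ(b_i − a_i)² = 283·2² + 283·12² + 126·6² = 46420.
Exponent = 2·65² / 46420 = 0.18203.
Bound = exp(−0.18203) = 0.83357.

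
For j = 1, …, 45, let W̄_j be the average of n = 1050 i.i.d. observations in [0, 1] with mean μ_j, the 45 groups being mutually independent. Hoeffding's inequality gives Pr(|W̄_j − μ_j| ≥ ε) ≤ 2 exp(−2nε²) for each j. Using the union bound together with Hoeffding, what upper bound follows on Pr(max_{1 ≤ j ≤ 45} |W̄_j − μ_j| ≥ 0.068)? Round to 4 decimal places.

Per-experiment Hoeffding bound: 2·exp(−2·1050·0.068²) = 2·exp(−9.71040) = 0.0001213.
Union bound over 45 events: 45·0.0001213 = 0.00546.

0.0055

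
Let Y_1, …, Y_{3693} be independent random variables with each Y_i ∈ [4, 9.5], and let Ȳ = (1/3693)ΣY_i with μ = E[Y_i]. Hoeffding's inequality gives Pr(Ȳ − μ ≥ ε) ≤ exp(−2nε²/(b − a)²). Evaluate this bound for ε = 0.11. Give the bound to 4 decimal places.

0.0521

Exponent: 2nε²/(b − a)² = 2·3693·0.11² / 5.5² = 2.95440.
Bound = exp(−2.95440) = 0.05211.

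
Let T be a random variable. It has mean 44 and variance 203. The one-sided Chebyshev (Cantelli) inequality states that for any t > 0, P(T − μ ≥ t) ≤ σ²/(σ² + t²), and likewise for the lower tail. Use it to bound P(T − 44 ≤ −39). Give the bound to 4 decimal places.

0.1177

Here σ² = 203 and t = 39, so σ² + t² = 1724.
Cantelli's bound: 203/1724 = 0.1177.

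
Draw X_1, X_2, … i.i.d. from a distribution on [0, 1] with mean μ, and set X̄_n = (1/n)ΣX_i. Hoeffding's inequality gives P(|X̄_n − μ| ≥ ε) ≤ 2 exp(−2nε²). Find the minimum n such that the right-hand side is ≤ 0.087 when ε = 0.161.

Require 2·exp(−2nε²) ≤ 0.087, i.e. 2nε² ≥ ln(2/0.087) = 3.134994.
So n ≥ 3.134994 / (2·0.161²) = 60.472.
The smallest integer n is 61.

61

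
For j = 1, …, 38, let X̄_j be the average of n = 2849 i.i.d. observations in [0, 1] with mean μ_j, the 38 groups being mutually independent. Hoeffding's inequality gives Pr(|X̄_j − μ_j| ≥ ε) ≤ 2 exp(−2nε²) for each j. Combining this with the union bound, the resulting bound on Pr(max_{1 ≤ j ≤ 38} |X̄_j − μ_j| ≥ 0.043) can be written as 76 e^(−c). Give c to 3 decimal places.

Union bound over the 38 events: Pr(max_{1 ≤ j ≤ 38} |X̄_j − μ_j| ≥ 0.043) ≤ 38·2·exp(−2nε²) = 76 exp(−2·2849·0.043²).
So c = 2·2849·0.043² = 10.5356.

10.536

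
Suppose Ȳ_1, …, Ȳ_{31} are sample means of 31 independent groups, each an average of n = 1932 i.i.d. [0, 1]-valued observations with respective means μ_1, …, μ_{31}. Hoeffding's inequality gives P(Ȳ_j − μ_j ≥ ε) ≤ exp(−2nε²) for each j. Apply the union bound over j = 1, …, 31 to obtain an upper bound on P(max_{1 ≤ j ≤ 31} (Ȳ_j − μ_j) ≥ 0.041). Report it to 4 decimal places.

0.0468

Per-experiment Hoeffding bound: exp(−2·1932·0.041²) = exp(−6.49538) = 0.0015104.
Union bound over 31 events: 31·0.0015104 = 0.04682.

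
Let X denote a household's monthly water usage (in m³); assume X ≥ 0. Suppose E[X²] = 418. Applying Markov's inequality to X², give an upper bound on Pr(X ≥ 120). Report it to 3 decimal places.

0.029

Since X ≥ 0, the event {X ≥ 120} is the same as {X² ≥ 14400}.
Markov's inequality applied to X² gives Pr(X² ≥ 14400) ≤ E[X²]/14400 = 418/14400 = 0.0290.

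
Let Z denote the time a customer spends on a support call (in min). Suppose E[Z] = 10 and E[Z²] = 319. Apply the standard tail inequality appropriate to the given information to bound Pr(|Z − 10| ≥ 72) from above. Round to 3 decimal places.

0.042

The first two moments determine the variance, so Chebyshev's inequality is the sharpest standard bound available.
Var(Z) = E[Z²] − (E[Z])² = 319 − 100 = 219.
Chebyshev's inequality: Pr(|Z − μ| ≥ t) ≤ Var(Z)/t² = 219/5184 = 0.0422.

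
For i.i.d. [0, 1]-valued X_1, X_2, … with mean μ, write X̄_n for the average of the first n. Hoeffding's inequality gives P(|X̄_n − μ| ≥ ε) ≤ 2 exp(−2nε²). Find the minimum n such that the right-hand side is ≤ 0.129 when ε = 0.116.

Require 2·exp(−2nε²) ≤ 0.129, i.e. 2nε² ≥ ln(2/0.129) = 2.741090.
So n ≥ 2.741090 / (2·0.116²) = 101.854.
The smallest integer n is 102.

102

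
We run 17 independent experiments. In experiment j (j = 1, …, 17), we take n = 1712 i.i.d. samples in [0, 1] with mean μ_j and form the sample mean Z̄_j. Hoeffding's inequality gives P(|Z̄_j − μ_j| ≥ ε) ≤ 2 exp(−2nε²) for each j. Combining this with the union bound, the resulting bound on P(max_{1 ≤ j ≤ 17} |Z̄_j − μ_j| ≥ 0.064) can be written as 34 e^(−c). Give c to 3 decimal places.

14.025

Union bound over the 17 events: P(max_{1 ≤ j ≤ 17} |Z̄_j − μ_j| ≥ 0.064) ≤ 17·2·exp(−2nε²) = 34 exp(−2·1712·0.064²).
So c = 2·1712·0.064² = 14.0247.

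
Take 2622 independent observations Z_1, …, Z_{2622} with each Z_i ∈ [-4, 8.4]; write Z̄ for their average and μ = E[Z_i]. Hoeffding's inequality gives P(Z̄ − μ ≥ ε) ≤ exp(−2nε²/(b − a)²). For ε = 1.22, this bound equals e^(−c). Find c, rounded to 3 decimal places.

c = 2nε²/(b − a)² = 2·2622·1.22² / 12.4² = 50.7620.

50.762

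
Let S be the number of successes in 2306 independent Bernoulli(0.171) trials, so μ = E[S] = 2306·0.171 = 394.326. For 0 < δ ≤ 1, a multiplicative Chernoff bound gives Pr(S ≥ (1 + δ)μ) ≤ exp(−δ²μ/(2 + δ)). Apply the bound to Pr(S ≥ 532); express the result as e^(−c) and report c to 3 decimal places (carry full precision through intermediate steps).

Write 532 = (1 + δ)μ, so δ = 532/394.326 − 1 = 0.3491375…
Then the exponent is δ²μ/(2 + δ) = (532 − μ)² / (μ·(2 + δ)) = 20.461620.

20.462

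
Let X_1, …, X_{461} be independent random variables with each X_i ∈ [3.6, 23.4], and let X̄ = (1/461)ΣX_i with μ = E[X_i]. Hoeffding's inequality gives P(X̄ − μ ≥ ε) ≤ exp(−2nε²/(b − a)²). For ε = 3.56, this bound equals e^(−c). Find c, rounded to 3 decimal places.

29.806

c = 2nε²/(b − a)² = 2·461·3.56² / 19.8² = 29.8058.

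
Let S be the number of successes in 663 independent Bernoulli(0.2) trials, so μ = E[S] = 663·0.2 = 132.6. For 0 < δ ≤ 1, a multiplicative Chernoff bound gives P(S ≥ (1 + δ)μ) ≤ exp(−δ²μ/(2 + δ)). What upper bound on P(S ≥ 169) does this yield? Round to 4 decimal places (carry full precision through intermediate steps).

Write 169 = (1 + δ)μ, so δ = 169/132.6 − 1 = 0.2745098…
Then the exponent is δ²μ/(2 + δ) = (169 − μ)² / (μ·(2 + δ)) = 4.393103.
Bound = exp(−4.393103) = 0.01236.

0.0124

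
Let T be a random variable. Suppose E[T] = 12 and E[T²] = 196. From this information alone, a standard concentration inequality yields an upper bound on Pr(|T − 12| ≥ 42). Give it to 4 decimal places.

0.0295

The first two moments determine the variance, so Chebyshev's inequality is the sharpest standard bound available.
Var(T) = E[T²] − (E[T])² = 196 − 144 = 52.
Chebyshev's inequality: Pr(|T − μ| ≥ t) ≤ Var(T)/t² = 52/1764 = 0.0295.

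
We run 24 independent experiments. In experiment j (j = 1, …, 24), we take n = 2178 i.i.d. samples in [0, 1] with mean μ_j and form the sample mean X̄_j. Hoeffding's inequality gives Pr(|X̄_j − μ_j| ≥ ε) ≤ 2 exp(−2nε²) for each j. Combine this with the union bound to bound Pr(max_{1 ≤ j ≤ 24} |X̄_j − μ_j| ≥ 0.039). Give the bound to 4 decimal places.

Per-experiment Hoeffding bound: 2·exp(−2·2178·0.039²) = 2·exp(−6.62548) = 0.0026523.
Union bound over 24 events: 24·0.0026523 = 0.06366.

0.0637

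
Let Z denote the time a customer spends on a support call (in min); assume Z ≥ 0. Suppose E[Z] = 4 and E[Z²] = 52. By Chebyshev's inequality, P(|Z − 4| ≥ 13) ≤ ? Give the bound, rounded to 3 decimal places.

0.213

Var(Z) = E[Z²] − (E[Z])² = 52 − 16 = 36.
Chebyshev's inequality: P(|Z − μ| ≥ t) ≤ Var(Z)/t² = 36/169 = 0.2130.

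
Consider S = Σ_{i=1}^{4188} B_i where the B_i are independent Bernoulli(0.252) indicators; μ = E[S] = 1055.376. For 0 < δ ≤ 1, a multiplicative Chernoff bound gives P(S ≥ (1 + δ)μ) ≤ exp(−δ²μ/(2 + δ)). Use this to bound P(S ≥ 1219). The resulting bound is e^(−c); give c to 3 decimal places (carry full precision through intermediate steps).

Write 1219 = (1 + δ)μ, so δ = 1219/1055.376 − 1 = 0.1550386…
Then the exponent is δ²μ/(2 + δ) = (1219 − μ)² / (μ·(2 + δ)) = 11.771498.

11.771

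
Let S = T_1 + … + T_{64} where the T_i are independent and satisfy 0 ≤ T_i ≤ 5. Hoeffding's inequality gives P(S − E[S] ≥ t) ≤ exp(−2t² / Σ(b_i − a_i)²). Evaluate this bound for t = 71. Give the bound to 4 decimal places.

Σ(b_i − a_i)² = 64·(5)² = 1600.
Exponent = 2·71²/1600 = 6.3012.
Bound = exp(−6.3012) = 0.00183.

0.0018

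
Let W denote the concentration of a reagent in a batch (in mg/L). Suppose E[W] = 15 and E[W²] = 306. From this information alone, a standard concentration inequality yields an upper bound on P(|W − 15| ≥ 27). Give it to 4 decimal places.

0.1111

The first two moments determine the variance, so Chebyshev's inequality is the sharpest standard bound available.
Var(W) = E[W²] − (E[W])² = 306 − 225 = 81.
Chebyshev's inequality: P(|W − μ| ≥ t) ≤ Var(W)/t² = 81/729 = 0.1111.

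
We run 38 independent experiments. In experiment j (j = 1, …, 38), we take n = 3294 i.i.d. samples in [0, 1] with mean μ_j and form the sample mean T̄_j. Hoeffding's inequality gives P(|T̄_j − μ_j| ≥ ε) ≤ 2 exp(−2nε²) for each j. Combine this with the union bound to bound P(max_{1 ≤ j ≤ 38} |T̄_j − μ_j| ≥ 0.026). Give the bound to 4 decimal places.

0.8845

Per-experiment Hoeffding bound: 2·exp(−2·3294·0.026²) = 2·exp(−4.45349) = 0.023276.
Union bound over 38 events: 38·0.023276 = 0.88448.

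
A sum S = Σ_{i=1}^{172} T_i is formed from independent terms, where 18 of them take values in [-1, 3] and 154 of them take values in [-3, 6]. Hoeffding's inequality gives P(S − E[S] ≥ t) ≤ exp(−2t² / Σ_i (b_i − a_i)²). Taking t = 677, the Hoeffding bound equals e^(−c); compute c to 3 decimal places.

71.827

Σ(b_i − a_i)² = 18·4² + 154·9² = 12762.
c = 2t² / 12762 = 2·677² / 12762 = 71.8271.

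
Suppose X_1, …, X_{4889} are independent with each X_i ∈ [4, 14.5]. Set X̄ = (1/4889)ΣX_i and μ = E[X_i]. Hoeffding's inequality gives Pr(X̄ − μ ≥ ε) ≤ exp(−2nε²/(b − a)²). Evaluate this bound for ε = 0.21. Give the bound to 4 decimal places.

0.0200

Exponent: 2nε²/(b − a)² = 2·4889·0.21² / 10.5² = 3.91120.
Bound = exp(−3.91120) = 0.02002.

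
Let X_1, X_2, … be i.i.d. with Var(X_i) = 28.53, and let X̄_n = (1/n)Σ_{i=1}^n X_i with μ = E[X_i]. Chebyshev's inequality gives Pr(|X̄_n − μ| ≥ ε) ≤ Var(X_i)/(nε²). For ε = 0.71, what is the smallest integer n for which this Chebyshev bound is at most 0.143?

396

Require 28.53/(n·0.71²) ≤ 0.143, i.e. n ≥ 28.53/(0.143·0.71²) = 395.776.
The smallest integer n is 396.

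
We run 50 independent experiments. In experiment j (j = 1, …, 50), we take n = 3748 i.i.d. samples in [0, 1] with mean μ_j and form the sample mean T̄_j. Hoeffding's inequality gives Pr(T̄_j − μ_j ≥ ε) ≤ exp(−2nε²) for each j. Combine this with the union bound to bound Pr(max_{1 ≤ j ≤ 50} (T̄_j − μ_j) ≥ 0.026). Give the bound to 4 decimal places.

Per-experiment Hoeffding bound: exp(−2·3748·0.026²) = exp(−5.06730) = 0.0062994.
Union bound over 50 events: 50·0.0062994 = 0.31497.

0.3150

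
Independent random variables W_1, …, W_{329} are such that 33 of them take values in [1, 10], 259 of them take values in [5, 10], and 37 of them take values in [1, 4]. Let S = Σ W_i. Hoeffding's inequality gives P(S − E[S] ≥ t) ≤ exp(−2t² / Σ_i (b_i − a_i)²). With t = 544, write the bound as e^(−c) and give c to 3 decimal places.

Σ(b_i − a_i)² = 33·9² + 259·5² + 37·3² = 9481.
c = 2t² / 9481 = 2·544² / 9481 = 62.4272.

62.427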